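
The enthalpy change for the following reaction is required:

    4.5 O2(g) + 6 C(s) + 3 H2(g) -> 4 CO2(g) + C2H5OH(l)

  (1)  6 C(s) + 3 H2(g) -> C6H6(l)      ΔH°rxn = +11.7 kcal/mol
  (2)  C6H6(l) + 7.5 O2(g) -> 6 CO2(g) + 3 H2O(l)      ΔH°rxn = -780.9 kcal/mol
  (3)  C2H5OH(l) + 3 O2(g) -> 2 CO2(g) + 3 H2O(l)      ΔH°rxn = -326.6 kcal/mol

ΔH°rxn = -442.6 kcal/mol

(1) as written: +11.7 kcal/mol
(2) as written: -780.9 kcal/mol
(3) reversed: +326.6 kcal/mol
By Hess's law, ΔH°rxn = (+11.7) + (-780.9) + (+326.6) = -442.6 kcal/mol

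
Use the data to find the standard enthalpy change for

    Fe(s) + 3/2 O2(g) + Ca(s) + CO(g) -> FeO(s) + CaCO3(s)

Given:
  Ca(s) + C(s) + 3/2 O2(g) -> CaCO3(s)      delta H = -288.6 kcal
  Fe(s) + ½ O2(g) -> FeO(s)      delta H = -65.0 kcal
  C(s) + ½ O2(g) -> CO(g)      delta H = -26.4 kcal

equation 1 as written (CaCO3(s) already on the product side): -288.6 kcal
equation 2 as written (FeO(s) already on the product side): -65.0 kcal
equation 3 reversed (reverse to put CO(g) on the reactant side): +26.4 kcal
By Hess's law, delta H = (-288.6) + (-65.0) + (+26.4) = -327.2 kcal

delta H = -327.2 kcal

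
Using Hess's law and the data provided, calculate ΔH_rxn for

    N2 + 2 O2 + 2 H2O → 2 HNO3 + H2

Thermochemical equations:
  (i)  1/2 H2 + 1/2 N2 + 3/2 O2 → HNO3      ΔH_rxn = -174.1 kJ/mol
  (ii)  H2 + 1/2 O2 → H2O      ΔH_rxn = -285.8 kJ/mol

(i) × 2 (scale by 2 for the 2 HNO3): (2)·(-174.1) = -348.2 kJ/mol
(ii) reversed and × 2 (H2O must end up as a reactant; ×2 to match 2 H2O in the target): (-2)·(-285.8) = +571.6 kJ/mol
Since enthalpy is a state function, ΔH_rxn = (-348.2) + (+571.6) = 223.4 kJ/mol

ΔH_rxn = 223.4 kJ/mol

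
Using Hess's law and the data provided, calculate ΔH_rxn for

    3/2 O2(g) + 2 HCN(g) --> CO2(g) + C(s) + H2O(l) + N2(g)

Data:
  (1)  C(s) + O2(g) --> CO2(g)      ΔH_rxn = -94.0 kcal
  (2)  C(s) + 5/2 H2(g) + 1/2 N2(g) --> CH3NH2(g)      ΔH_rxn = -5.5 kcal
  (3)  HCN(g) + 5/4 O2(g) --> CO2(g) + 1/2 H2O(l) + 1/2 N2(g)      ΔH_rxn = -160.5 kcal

ΔH_rxn = -227.0 kcal

(1) reversed: +94.0 kcal
(2): not needed.
(3) × 2: (2)·(-160.5) = -321.0 kcal
ΔH_rxn = (-1)·(-94.0) + (2)·(-160.5) = -227.0 kcal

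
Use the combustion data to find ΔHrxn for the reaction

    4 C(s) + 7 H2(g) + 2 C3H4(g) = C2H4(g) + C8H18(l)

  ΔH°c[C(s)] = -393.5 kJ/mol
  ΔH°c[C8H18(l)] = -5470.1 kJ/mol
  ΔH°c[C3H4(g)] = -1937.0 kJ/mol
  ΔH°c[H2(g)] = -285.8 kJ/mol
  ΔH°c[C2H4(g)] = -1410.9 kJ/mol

ΔHrxn = -567.6 kJ/mol

Using ΔH = Σ nΔHc°(reactants) − Σ nΔHc°(products):
= [4·(-393.5) + 7·(-285.8) + 2·(-1937.0)] − [1·(-1410.9) + 1·(-5470.1)]
= -567.6 kJ/mol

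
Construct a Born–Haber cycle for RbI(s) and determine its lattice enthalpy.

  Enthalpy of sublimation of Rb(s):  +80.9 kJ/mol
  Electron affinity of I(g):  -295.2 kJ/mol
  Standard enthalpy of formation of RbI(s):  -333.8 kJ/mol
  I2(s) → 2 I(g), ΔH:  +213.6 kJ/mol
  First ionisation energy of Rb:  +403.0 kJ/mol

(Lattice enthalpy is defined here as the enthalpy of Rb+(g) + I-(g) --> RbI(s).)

U = -629.3 kJ/mol

ΔHf° = 1·ΔHsub + 1·(ΣIE) + 1/2·D(I2) + 1·EA + U
-333.8 = 1·(+80.9) + 1·(+403.0) + 1/2·(+213.6) + 1·(-295.2) + U
U = -333.8 − (+295.5) = -629.3 kJ/mol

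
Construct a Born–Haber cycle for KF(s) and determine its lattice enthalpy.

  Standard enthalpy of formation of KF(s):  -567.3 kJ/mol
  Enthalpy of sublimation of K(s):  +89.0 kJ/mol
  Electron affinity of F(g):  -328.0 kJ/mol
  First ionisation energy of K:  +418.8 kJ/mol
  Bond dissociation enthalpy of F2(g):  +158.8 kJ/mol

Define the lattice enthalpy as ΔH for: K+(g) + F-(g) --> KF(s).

U = -826.5 kJ/mol

ΔHf° = 1·ΔHsub + 1·(ΣIE) + 1/2·D(F2) + 1·EA + U
-567.3 = 1·(+89.0) + 1·(+418.8) + 1/2·(+158.8) + 1·(-328.0) + U
U = -567.3 − (+259.2) = -826.5 kJ/mol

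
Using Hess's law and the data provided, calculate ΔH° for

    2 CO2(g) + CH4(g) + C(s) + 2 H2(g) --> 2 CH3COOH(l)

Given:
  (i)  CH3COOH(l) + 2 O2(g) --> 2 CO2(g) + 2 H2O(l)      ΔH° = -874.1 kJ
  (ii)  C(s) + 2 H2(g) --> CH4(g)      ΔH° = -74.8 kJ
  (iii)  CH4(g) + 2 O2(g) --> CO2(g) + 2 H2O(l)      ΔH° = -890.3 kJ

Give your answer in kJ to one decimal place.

(i) reversed and × 2: (-2)·(-874.1) = +1748.2 kJ
(ii) as written: -74.8 kJ
(iii) × 2: (2)·(-890.3) = -1780.6 kJ
ΔH° = (+1748.2) + (-74.8) + (-1780.6) = -107.2 kJ

ΔH° = -107.2 kJ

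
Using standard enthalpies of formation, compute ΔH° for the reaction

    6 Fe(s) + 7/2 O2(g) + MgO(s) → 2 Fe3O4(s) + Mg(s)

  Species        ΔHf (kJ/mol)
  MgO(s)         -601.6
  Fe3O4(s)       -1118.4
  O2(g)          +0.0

ΔH° = -1635.2 kJ/mol

ΔH°rxn = Σ nΔHf°(products) − Σ nΔHf°(reactants).
Products: 2·(-1118.4) + 1·(+0.0) = -2236.8
Reactants: 6·(+0.0) + 7/2·(+0.0) + 1·(-601.6) = -601.6
ΔH° = (-2236.8) − (-601.6) = -1635.2 kJ/mol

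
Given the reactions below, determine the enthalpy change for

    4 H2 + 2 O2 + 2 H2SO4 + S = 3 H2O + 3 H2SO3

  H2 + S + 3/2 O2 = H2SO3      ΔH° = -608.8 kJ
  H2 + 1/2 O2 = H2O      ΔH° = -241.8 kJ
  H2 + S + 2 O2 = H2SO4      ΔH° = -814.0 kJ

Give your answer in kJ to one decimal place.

equation 1 × 3 (scale by 3 for the 3 H2SO3): (3)·(-608.8) = -1826.4 kJ
equation 2 × 3 (×3 to match 3 H2O in the target): (3)·(-241.8) = -725.4 kJ
equation 3 reversed and × 2 (H2SO4 must end up as a reactant; scale by 2 for the 2 H2SO4): (-2)·(-814.0) = +1628.0 kJ
By Hess's law, ΔH° = (3)·(-608.8) + (3)·(-241.8) + (-2)·(-814.0) = -923.8 kJ

ΔH° = -923.8 kJ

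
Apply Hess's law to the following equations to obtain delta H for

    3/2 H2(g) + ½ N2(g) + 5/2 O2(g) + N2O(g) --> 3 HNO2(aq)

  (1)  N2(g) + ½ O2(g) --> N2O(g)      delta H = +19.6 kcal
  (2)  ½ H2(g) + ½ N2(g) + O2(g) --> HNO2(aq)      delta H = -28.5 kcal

(1) reversed (reverse to put N2O(g) on the reactant side): -19.6 kcal
(2) × 3 (×3 to match 3 HNO2(aq) in the target): (3)·(-28.5) = -85.5 kcal
delta H = (-1)·(+19.6) + (3)·(-28.5) = -105.1 kcal

delta H = -105.1 kcal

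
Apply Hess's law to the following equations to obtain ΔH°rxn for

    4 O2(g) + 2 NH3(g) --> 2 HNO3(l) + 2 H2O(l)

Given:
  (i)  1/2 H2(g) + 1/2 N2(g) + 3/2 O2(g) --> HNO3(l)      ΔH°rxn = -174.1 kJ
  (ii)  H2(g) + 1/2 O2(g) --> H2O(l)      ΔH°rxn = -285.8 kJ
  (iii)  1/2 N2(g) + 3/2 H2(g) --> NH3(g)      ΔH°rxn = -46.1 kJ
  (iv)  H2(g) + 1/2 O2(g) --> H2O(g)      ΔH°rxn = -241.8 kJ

(i) × 2: (2)·(-174.1) = -348.2 kJ
(ii) × 2: (2)·(-285.8) = -571.6 kJ
(iii) reversed and × 2: (-2)·(-46.1) = +92.2 kJ
(iv): not needed.
Summing the manipulated equations, ΔH°rxn = (2)·(-174.1) + (2)·(-285.8) + (-2)·(-46.1) = -827.6 kJ

ΔH°rxn = -827.6 kJ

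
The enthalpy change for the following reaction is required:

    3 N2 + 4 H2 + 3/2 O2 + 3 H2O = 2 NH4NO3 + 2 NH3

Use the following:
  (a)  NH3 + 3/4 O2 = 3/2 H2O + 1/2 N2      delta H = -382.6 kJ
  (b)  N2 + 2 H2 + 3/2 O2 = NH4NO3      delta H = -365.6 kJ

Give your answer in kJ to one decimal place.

delta H = 34.0 kJ

(a) reversed and × 2 (reverse to put NH3 on the product side; ×2 to match 2 NH3 in the target): (-2)·(-382.6) = +765.2 kJ
(b) × 2 (scale by 2 for the 2 NH4NO3): (2)·(-365.6) = -731.2 kJ
By Hess's law, delta H = (-2)·(-382.6) + (2)·(-365.6) = 34.0 kJ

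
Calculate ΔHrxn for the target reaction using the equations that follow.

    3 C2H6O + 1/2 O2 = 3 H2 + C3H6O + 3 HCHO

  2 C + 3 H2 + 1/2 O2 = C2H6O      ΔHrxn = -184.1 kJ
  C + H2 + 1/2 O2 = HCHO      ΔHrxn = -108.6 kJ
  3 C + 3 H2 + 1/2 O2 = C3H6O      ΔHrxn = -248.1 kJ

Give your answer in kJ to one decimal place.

equation 1 reversed and × 3 (reverse to put C2H6O on the reactant side; ×3 to match 3 C2H6O in the target): (-3)·(-184.1) = +552.3 kJ
equation 2 × 3 (×3 to match 3 HCHO in the target): (3)·(-108.6) = -325.8 kJ
equation 3 as written (C3H6O already on the product side): -248.1 kJ
Since enthalpy is a state function, ΔHrxn = (+552.3) + (-325.8) + (-248.1) = -21.6 kJ

ΔHrxn = -21.6 kJ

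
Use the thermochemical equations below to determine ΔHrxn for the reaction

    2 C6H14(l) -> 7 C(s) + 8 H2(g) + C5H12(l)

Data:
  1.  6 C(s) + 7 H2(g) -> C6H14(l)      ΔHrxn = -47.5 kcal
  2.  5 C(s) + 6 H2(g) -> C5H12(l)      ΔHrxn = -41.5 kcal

ΔHrxn = 53.5 kcal

eq. 1 reversed and × 2: (-2)·(-47.5) = +95.0 kcal
eq. 2 as written: -41.5 kcal
Since enthalpy is a state function, ΔHrxn = (-2)·(-47.5) + (1)·(-41.5) = 53.5 kcal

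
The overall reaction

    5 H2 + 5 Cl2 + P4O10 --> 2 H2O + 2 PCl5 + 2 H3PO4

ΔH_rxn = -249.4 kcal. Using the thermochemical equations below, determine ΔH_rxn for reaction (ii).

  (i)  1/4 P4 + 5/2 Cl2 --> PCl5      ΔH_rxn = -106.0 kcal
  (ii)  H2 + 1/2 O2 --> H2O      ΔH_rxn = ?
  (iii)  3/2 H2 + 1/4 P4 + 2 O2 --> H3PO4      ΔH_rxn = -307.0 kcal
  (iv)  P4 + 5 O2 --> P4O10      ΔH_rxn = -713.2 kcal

ΔH_rxn = -68.3 kcal

(i) × 2: (2)·(-106.0) = -212.0 kcal
(ii) × 2: contributes 2·x
(iii) × 2: (2)·(-307.0) = -614.0 kcal
(iv) reversed: +713.2 kcal
-249.4 = (-212.0) + (-614.0) + (+713.2) + 2·x
x = (-249.4 − (-112.8)) / (2) = -68.3 kcal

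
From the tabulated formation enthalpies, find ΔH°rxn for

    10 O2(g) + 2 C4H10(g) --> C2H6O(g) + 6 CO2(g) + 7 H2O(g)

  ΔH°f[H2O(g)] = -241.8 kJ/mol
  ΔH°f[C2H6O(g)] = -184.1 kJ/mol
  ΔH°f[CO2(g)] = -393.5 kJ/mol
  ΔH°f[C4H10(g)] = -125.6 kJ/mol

ΔH°rxn = -3986.5 kJ/mol

ΔH°rxn = Σ nΔHf°(products) − Σ nΔHf°(reactants).
Products: 1·(-184.1) + 6·(-393.5) + 7·(-241.8) = -4237.7
Reactants: 10·(+0.0) + 2·(-125.6) = -251.2
ΔH°rxn = (-4237.7) − (-251.2) = -3986.5 kJ/mol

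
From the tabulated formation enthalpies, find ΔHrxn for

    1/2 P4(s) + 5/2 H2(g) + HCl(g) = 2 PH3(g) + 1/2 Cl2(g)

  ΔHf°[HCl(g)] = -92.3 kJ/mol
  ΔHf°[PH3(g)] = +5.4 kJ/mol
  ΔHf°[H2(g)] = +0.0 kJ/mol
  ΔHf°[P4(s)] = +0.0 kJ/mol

ΔHrxn = 103.1 kJ/mol

Products: 2·(+5.4) + 1/2·(+0.0) = +10.8
Reactants: 1/2·(+0.0) + 5/2·(+0.0) + 1·(-92.3) = -92.3
ΔHrxn = (+10.8) − (-92.3) = 103.1 kJ/mol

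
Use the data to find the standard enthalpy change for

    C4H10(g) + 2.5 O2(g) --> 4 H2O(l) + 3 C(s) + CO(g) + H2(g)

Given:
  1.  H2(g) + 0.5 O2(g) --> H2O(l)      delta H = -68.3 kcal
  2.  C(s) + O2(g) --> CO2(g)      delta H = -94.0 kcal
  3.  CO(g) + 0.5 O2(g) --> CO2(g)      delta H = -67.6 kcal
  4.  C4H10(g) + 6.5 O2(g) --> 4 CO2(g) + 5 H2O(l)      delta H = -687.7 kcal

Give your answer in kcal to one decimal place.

eq. 1 reversed (reverse to put H2(g) on the product side): +68.3 kcal
eq. 2 reversed and × 3 (C(s) must end up as a product; ×3 to match 3 C(s) in the target): (-3)·(-94.0) = +282.0 kcal
eq. 3 reversed (reverse to put CO(g) on the product side): +67.6 kcal
eq. 4 as written (C4H10(g) already on the reactant side): -687.7 kcal
Combining the equations, delta H = (-1)·(-68.3) + (-3)·(-94.0) + (-1)·(-67.6) + (1)·(-687.7) = -269.8 kcal

delta H = -269.8 kcal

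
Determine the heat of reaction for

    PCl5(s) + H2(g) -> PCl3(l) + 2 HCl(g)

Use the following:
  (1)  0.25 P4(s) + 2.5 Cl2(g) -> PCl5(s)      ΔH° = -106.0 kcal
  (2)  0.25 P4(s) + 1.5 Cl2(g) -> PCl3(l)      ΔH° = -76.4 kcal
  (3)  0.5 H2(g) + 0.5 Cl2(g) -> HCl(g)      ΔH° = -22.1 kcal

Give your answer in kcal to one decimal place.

ΔH° = -14.6 kcal

(1) reversed: +106.0 kcal
(2) as written: -76.4 kcal
(3) × 2: (2)·(-22.1) = -44.2 kcal
Combining the equations, ΔH° = (+106.0) + (-76.4) + (-44.2) = -14.6 kcal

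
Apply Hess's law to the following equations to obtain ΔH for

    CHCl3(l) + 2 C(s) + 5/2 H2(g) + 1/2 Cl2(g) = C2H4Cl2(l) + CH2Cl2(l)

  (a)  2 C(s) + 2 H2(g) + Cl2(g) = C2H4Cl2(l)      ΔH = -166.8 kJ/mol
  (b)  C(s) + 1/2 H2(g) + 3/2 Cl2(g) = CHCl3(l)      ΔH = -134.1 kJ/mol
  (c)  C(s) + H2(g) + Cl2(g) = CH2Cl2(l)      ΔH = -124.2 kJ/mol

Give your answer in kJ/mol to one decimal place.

ΔH = -156.9 kJ/mol

(a) as written (C2H4Cl2(l) already on the product side): -166.8 kJ/mol
(b) reversed (CHCl3(l) must end up as a reactant): +134.1 kJ/mol
(c) as written (CH2Cl2(l) already on the product side): -124.2 kJ/mol
ΔH = (1)·(-166.8) + (-1)·(-134.1) + (1)·(-124.2) = -156.9 kJ/mol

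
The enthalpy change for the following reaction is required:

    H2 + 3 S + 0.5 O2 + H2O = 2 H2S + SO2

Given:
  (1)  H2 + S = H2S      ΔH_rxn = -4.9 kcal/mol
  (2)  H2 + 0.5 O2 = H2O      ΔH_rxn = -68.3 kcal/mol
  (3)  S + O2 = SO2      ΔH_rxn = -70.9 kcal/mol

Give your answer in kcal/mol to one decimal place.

(1) × 2 (×2 to match 2 H2S in the target): (2)·(-4.9) = -9.8 kcal/mol
(2) reversed (H2O must end up as a reactant): +68.3 kcal/mol
(3) as written (SO2 already on the product side): -70.9 kcal/mol
Summing the manipulated equations, ΔH_rxn = (-9.8) + (+68.3) + (-70.9) = -12.4 kcal/mol

ΔH_rxn = -12.4 kcal/mol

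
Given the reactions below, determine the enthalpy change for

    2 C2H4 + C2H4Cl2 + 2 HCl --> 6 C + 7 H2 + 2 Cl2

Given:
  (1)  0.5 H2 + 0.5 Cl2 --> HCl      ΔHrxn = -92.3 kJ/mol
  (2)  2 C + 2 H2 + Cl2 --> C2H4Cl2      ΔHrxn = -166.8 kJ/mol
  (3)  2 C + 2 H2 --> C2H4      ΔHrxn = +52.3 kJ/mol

(1) reversed and × 2: (-2)·(-92.3) = +184.6 kJ/mol
(2) reversed: +166.8 kJ/mol
(3) reversed and × 2: (-2)·(+52.3) = -104.6 kJ/mol
By Hess's law, ΔHrxn = (-2)·(-92.3) + (-1)·(-166.8) + (-2)·(+52.3) = 246.8 kJ/mol

ΔHrxn = 246.8 kJ/mol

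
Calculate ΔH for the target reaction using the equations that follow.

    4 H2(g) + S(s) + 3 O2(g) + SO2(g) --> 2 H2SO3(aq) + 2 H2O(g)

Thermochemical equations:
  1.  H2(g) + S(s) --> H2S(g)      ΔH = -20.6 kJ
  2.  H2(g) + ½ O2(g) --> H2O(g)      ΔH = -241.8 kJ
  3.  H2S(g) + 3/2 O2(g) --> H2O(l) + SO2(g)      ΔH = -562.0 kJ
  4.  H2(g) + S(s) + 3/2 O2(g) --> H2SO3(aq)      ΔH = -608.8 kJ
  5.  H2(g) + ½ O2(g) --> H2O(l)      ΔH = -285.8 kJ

ΔH = -1404.4 kJ

eq. 1 reversed: +20.6 kJ
eq. 2 × 2 (×2 to match 2 H2O(g) in the target): (2)·(-241.8) = -483.6 kJ
eq. 3 reversed (reverse to put SO2(g) on the reactant side): +562.0 kJ
eq. 4 × 2 (×2 to match 2 H2SO3(aq) in the target): (2)·(-608.8) = -1217.6 kJ
eq. 5 as written: -285.8 kJ
ΔH = (+20.6) + (-483.6) + (+562.0) + (-1217.6) + (-285.8) = -1404.4 kJ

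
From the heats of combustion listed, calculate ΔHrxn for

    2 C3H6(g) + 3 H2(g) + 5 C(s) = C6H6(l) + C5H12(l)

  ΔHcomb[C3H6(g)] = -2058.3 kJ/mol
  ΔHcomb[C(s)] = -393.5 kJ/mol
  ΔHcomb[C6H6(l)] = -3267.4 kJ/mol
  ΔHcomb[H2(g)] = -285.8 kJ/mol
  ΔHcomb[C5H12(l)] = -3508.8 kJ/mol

With combustion enthalpies, reactants minus products:
= [2·(-2058.3) + 3·(-285.8) + 5·(-393.5)] − [1·(-3267.4) + 1·(-3508.8)]
= -165.3 kJ/mol

ΔHrxn = -165.3 kJ/mol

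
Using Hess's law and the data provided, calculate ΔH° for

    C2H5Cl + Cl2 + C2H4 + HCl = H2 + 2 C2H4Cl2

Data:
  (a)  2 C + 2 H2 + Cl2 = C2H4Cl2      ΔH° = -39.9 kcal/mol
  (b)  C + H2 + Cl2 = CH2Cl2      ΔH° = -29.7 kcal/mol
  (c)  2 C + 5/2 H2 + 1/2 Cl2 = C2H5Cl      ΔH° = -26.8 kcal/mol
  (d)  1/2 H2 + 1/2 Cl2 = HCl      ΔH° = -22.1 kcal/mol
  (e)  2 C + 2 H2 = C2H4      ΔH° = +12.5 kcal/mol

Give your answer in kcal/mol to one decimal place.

(a) × 2 (×2 to match 2 C2H4Cl2 in the target): (2)·(-39.9) = -79.8 kcal/mol
(b): not needed (CH2Cl2 appears nowhere else).
(c) reversed (C2H5Cl must end up as a reactant): +26.8 kcal/mol
(d) reversed (reverse to put HCl on the reactant side): +22.1 kcal/mol
(e) reversed (reverse to put C2H4 on the reactant side): -12.5 kcal/mol
ΔH° = (-79.8) + (+26.8) + (+22.1) + (-12.5) = -43.4 kcal/mol

ΔH° = -43.4 kcal/mol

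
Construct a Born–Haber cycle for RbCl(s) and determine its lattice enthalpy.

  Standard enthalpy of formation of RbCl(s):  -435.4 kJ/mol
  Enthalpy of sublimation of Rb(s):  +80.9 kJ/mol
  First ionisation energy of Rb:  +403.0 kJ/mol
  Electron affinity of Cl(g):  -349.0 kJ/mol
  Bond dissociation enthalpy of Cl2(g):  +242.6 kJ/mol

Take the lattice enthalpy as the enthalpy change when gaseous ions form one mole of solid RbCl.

U = -691.6 kJ/mol

ΔHf° = 1·ΔHsub + 1·(ΣIE) + 1/2·D(Cl2) + 1·EA + U
-435.4 = 1·(+80.9) + 1·(+403.0) + 1/2·(+242.6) + 1·(-349.0) + U
U = -435.4 − (+256.2) = -691.6 kJ/mol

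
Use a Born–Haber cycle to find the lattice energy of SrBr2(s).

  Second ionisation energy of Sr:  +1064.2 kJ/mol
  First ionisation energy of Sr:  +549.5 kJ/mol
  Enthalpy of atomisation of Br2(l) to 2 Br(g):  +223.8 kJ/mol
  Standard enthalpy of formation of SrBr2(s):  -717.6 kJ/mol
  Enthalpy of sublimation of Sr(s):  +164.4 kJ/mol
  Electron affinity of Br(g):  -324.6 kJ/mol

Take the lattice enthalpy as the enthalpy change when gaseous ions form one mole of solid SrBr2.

ΔHf° = 1·ΔHsub + 1·(ΣIE) + 1·D(Br2) + 2·EA + U
-717.6 = 1·(+164.4) + 1·(+1613.7) + 1·(+223.8) + 2·(-324.6) + U
U = -717.6 − (+1352.7) = -2070.3 kJ/mol

U = -2070.3 kJ/mol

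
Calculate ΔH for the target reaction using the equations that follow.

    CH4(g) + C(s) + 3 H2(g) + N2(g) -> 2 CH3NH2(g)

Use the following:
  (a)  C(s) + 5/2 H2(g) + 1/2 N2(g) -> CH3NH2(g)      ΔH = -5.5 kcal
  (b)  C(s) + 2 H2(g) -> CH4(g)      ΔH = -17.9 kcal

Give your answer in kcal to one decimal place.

ΔH = 6.9 kcal

(a) × 2: (2)·(-5.5) = -11.0 kcal
(b) reversed: +17.9 kcal
ΔH = (2)·(-5.5) + (-1)·(-17.9) = 6.9 kcal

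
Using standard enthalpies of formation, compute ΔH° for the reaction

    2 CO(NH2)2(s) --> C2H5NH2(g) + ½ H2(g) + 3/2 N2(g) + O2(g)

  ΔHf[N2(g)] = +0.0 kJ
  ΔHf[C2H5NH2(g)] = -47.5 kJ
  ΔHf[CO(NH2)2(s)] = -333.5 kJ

ΔH° = 619.5 kJ

ΔH°rxn = Σ nΔHf°(products) − Σ nΔHf°(reactants).
Products: 1·(-47.5) + 1/2·(+0.0) + 3/2·(+0.0) + 1·(+0.0) = -47.5
Reactants: 2·(-333.5) = -667.0
ΔH° = (-47.5) − (-667.0) = 619.5 kJ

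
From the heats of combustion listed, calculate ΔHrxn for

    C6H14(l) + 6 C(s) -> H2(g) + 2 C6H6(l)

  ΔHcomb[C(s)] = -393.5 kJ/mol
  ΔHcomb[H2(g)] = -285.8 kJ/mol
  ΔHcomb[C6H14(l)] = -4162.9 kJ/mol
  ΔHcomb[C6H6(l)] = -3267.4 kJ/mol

ΔHrxn = 296.7 kJ/mol

Using ΔH = Σ nΔHc°(reactants) − Σ nΔHc°(products):
= [1·(-4162.9) + 6·(-393.5)] − [1·(-285.8) + 2·(-3267.4)]
= 296.7 kJ/mol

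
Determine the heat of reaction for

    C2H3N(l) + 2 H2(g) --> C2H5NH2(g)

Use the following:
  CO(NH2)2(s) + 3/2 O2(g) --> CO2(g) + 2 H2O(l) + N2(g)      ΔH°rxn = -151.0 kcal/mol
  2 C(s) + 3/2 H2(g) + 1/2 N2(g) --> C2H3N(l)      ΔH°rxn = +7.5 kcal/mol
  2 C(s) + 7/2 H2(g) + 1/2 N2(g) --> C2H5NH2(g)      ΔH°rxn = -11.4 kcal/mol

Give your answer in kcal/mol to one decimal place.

equation 1: not needed.
equation 2 reversed: -7.5 kcal/mol
equation 3 as written: -11.4 kcal/mol
ΔH°rxn = (-7.5) + (-11.4) = -18.9 kcal/mol

ΔH°rxn = -18.9 kcal/mol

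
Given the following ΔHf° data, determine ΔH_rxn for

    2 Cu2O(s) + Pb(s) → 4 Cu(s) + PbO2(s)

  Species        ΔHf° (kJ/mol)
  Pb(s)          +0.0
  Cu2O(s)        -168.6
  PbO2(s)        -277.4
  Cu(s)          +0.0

ΔH°rxn = Σ nΔHf°(products) − Σ nΔHf°(reactants).
Products: 4·(+0.0) + 1·(-277.4) = -277.4
Reactants: 2·(-168.6) + 1·(+0.0) = -337.2
ΔH_rxn = (-277.4) − (-337.2) = 59.8 kJ/mol

ΔH_rxn = 59.8 kJ/mol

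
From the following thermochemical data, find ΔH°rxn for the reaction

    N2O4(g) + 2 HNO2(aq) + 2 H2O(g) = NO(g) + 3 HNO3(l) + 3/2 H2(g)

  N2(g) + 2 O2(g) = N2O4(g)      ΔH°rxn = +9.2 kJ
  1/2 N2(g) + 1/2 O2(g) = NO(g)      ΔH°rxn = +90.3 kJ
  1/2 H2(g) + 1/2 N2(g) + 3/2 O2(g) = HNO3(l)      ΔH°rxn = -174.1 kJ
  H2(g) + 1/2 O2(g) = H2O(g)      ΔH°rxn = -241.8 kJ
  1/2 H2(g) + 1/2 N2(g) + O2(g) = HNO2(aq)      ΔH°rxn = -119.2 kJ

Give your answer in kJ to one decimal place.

ΔH°rxn = 280.8 kJ

equation 1 reversed (reverse to put N2O4(g) on the reactant side): -9.2 kJ
equation 2 as written (NO(g) already on the product side): +90.3 kJ
equation 3 × 3 (×3 to match 3 HNO3(l) in the target): (3)·(-174.1) = -522.3 kJ
equation 4 reversed and × 2 (reverse to put H2O(g) on the reactant side; scale by 2 for the 2 H2O(g)): (-2)·(-241.8) = +483.6 kJ
equation 5 reversed and × 2 (reverse to put HNO2(aq) on the reactant side; ×2 to match 2 HNO2(aq) in the target): (-2)·(-119.2) = +238.4 kJ
ΔH°rxn = (-9.2) + (+90.3) + (-522.3) + (+483.6) + (+238.4) = 280.8 kJ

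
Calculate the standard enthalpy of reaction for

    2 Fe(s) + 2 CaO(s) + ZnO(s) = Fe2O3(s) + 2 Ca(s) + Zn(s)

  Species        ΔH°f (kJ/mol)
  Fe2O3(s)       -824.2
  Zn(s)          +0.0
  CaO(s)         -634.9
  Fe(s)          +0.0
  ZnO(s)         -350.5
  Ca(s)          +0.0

ΔH°rxn = Σ nΔHf°(products) − Σ nΔHf°(reactants).
Products: 1·(-824.2) + 2·(+0.0) + 1·(+0.0) = -824.2
Reactants: 2·(+0.0) + 2·(-634.9) + 1·(-350.5) = -1620.3
ΔH° = (-824.2) − (-1620.3) = 796.1 kJ/mol

ΔH° = 796.1 kJ/mol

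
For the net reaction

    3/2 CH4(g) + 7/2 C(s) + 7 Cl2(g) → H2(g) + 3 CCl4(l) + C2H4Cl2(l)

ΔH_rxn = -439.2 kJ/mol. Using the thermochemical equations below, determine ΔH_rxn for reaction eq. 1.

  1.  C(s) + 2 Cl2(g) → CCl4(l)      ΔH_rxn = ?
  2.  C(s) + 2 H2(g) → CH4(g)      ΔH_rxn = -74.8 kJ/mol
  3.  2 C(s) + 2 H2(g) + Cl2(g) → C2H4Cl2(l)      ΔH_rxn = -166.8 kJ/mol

ΔH_rxn = -128.2 kJ/mol

eq. 1 × 3: contributes 3·x
eq. 2 reversed and × 3/2: (-3/2)·(-74.8) = +112.2 kJ/mol
eq. 3 as written: -166.8 kJ/mol
-439.2 = (+112.2) + (-166.8) + 3·x
x = (-439.2 − (-54.6)) / (3) = -128.2 kJ/mol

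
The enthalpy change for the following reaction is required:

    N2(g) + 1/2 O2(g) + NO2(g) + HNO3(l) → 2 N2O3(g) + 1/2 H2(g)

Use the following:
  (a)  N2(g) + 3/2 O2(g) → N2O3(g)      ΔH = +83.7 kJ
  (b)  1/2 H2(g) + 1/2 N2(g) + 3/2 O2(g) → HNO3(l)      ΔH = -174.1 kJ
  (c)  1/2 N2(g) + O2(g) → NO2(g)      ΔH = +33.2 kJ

ΔH = 308.3 kJ

(a) × 2: (2)·(+83.7) = +167.4 kJ
(b) reversed: +174.1 kJ
(c) reversed: -33.2 kJ
Combining the equations, ΔH = (+167.4) + (+174.1) + (-33.2) = 308.3 kJ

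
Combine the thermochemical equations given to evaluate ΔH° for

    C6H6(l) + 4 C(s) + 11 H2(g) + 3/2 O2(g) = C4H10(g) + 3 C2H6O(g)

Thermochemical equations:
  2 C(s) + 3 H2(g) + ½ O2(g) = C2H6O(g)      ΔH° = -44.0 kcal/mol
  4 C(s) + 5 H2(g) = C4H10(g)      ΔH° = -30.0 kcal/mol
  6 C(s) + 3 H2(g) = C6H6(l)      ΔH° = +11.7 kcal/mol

equation 1 × 3 (×3 to match 3 C2H6O(g) in the target): (3)·(-44.0) = -132.0 kcal/mol
equation 2 as written (C4H10(g) already on the product side): -30.0 kcal/mol
equation 3 reversed (C6H6(l) must end up as a reactant): -11.7 kcal/mol
ΔH° = (-132.0) + (-30.0) + (-11.7) = -173.7 kcal/mol

ΔH° = -173.7 kcal/mol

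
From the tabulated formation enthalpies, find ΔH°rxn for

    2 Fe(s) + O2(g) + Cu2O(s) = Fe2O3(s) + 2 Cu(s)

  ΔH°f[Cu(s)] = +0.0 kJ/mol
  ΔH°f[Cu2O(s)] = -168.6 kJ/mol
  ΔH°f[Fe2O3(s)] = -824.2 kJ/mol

Products: 1·(-824.2) + 2·(+0.0) = -824.2
Reactants: 2·(+0.0) + 1·(+0.0) + 1·(-168.6) = -168.6
ΔH°rxn = (-824.2) − (-168.6) = -655.6 kJ/mol

ΔH°rxn = -655.6 kJ/mol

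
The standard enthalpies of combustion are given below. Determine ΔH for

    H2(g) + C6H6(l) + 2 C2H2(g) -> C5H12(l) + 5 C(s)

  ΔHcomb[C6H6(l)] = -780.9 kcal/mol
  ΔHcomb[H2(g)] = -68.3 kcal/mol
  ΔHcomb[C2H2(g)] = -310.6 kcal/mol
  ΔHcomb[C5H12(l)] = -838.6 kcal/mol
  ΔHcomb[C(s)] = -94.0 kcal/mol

With combustion enthalpies, reactants minus products:
= [1·(-68.3) + 1·(-780.9) + 2·(-310.6)] − [1·(-838.6) + 5·(-94.0)]
= -161.8 kcal/mol

ΔH = -161.8 kcal/mol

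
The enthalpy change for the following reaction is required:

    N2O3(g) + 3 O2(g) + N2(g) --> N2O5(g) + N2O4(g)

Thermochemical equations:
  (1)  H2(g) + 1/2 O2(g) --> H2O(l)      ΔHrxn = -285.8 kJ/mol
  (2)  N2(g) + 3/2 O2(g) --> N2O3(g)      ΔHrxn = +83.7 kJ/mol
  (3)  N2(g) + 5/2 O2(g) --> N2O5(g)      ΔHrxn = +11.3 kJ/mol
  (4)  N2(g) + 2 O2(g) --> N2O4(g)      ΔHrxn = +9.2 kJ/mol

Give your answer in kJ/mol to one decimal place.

ΔHrxn = -63.2 kJ/mol

(1): not needed (H2(g) appears nowhere else).
(2) reversed (N2O3(g) must end up as a reactant): -83.7 kJ/mol
(3) as written (N2O5(g) already on the product side): +11.3 kJ/mol
(4) as written (N2O4(g) already on the product side): +9.2 kJ/mol
ΔHrxn = (-1)·(+83.7) + (1)·(+11.3) + (1)·(+9.2) = -63.2 kJ/mol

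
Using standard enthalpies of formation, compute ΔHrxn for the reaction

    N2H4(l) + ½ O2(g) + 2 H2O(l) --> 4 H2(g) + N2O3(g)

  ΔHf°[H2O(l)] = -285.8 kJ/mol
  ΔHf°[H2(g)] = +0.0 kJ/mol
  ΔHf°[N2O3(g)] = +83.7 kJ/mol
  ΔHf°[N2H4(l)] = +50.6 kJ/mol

ΔHrxn = 604.7 kJ/mol

Products: 4·(+0.0) + 1·(+83.7) = +83.7
Reactants: 1·(+50.6) + 1/2·(+0.0) + 2·(-285.8) = -521.0
ΔHrxn = (+83.7) − (-521.0) = 604.7 kJ/mol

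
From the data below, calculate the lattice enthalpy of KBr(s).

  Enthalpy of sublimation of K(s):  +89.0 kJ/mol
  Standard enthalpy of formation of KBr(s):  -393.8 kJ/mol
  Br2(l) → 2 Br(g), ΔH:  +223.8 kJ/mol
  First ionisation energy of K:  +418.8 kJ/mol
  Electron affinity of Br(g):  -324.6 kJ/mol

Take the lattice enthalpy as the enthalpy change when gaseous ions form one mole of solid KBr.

U = -688.9 kJ/mol

ΔHf° = 1·ΔHsub + 1·(ΣIE) + 1/2·D(Br2) + 1·EA + U
-393.8 = 1·(+89.0) + 1·(+418.8) + 1/2·(+223.8) + 1·(-324.6) + U
U = -393.8 − (+295.1) = -688.9 kJ/mol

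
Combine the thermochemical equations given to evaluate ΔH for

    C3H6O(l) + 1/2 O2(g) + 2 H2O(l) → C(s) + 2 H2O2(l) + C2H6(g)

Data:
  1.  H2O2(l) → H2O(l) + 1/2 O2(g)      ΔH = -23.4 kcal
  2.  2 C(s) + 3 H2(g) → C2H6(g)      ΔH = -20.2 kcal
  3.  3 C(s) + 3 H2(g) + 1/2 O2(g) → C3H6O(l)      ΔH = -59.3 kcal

eq. 1 reversed and × 2: (-2)·(-23.4) = +46.8 kcal
eq. 2 as written: -20.2 kcal
eq. 3 reversed: +59.3 kcal
By Hess's law, ΔH = (+46.8) + (-20.2) + (+59.3) = 85.9 kcal

ΔH = 85.9 kcal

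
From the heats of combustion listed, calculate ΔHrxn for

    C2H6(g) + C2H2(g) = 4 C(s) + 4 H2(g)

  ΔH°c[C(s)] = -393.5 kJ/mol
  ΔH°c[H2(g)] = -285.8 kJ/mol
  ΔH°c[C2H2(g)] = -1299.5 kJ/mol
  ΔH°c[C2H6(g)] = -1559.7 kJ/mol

Using ΔH = Σ nΔHc°(reactants) − Σ nΔHc°(products):
= [1·(-1559.7) + 1·(-1299.5)] − [4·(-393.5) + 4·(-285.8)]
= -142.0 kJ/mol

ΔHrxn = -142.0 kJ/mol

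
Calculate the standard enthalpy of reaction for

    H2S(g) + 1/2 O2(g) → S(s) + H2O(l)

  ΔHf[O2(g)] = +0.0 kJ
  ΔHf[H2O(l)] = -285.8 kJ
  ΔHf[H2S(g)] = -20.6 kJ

ΔH°rxn = Σ nΔHf°(products) − Σ nΔHf°(reactants).
Products: 1·(+0.0) + 1·(-285.8) = -285.8
Reactants: 1·(-20.6) + 1/2·(+0.0) = -20.6
ΔH°rxn = (-285.8) − (-20.6) = -265.2 kJ

ΔH°rxn = -265.2 kJ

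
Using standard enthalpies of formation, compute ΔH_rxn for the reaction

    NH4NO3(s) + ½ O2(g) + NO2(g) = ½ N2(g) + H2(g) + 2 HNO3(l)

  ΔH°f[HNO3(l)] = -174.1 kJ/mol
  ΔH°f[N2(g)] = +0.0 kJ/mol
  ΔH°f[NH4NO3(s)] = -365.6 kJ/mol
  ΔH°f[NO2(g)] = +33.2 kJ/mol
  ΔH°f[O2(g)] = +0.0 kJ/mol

Products: 1/2·(+0.0) + 1·(+0.0) + 2·(-174.1) = -348.2
Reactants: 1·(-365.6) + 1/2·(+0.0) + 1·(+33.2) = -332.4
ΔH_rxn = (-348.2) − (-332.4) = -15.8 kJ/mol

ΔH_rxn = -15.8 kJ/mol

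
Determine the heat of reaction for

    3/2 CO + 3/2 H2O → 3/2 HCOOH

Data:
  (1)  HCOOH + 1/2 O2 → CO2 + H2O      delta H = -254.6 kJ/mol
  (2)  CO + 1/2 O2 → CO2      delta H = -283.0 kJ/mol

delta H = -42.6 kJ/mol

(1) reversed and × 3/2 (reverse to put HCOOH on the product side; scale by 3/2 for the 3/2 HCOOH): (-3/2)·(-254.6) = +381.9 kJ/mol
(2) × 3/2 (×3/2 to match 3/2 CO in the target): (3/2)·(-283.0) = -424.5 kJ/mol
delta H = (-3/2)·(-254.6) + (3/2)·(-283.0) = -42.6 kJ/mol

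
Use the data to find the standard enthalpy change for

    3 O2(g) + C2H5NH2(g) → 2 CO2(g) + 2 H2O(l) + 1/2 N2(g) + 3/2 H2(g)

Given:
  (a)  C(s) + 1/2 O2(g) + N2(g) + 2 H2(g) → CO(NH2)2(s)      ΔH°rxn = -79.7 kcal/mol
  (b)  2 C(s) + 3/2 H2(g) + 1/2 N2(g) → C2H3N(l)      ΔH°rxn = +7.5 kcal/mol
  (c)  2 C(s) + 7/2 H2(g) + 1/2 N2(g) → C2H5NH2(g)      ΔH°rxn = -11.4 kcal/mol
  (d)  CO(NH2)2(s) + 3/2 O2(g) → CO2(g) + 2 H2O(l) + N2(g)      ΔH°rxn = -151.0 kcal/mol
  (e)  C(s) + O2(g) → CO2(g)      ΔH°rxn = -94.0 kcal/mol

(a) as written: -79.7 kcal/mol
(b): not needed.
(c) reversed: +11.4 kcal/mol
(d) as written: -151.0 kcal/mol
(e) as written: -94.0 kcal/mol
ΔH°rxn = (-79.7) + (+11.4) + (-151.0) + (-94.0) = -313.3 kcal/mol

ΔH°rxn = -313.3 kcal/mol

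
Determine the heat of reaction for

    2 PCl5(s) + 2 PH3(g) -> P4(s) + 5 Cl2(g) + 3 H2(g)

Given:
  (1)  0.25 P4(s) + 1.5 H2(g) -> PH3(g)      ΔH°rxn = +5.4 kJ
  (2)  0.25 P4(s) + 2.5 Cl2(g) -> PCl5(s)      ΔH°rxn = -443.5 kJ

(1) reversed and × 2 (PH3(g) must end up as a reactant; scale by 2 for the 2 PH3(g)): (-2)·(+5.4) = -10.8 kJ
(2) reversed and × 2 (reverse to put PCl5(s) on the reactant side; scale by 2 for the 2 PCl5(s)): (-2)·(-443.5) = +887.0 kJ
Since enthalpy is a state function, ΔH°rxn = (-2)·(+5.4) + (-2)·(-443.5) = 876.2 kJ

ΔH°rxn = 876.2 kJ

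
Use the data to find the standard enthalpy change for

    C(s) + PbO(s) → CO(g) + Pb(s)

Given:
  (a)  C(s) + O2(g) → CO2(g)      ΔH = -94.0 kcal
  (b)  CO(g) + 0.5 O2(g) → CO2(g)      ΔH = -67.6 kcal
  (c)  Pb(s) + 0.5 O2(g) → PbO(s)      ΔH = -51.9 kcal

(a) as written: -94.0 kcal
(b) reversed: +67.6 kcal
(c) reversed: +51.9 kcal
ΔH = (-94.0) + (+67.6) + (+51.9) = 25.5 kcal

ΔH = 25.5 kcal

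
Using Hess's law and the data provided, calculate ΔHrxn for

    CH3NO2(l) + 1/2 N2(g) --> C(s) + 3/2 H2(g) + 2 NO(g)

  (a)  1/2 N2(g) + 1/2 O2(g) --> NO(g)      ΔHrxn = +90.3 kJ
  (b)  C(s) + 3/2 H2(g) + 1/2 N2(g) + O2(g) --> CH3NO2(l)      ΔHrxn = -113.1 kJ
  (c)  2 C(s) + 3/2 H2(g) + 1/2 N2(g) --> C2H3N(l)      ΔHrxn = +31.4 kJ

(a) × 2 (×2 to match 2 NO(g) in the target): (2)·(+90.3) = +180.6 kJ
(b) reversed (reverse to put CH3NO2(l) on the reactant side): +113.1 kJ
(c): not needed (C2H3N(l) appears nowhere else).
Since enthalpy is a state function, ΔHrxn = (+180.6) + (+113.1) = 293.7 kJ

ΔHrxn = 293.7 kJ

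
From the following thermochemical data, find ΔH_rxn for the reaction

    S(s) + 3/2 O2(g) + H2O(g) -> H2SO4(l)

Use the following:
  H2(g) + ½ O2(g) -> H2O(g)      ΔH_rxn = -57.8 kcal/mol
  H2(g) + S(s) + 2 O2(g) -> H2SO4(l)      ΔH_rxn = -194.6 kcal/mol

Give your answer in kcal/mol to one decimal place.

ΔH_rxn = -136.8 kcal/mol

equation 1 reversed: +57.8 kcal/mol
equation 2 as written: -194.6 kcal/mol
ΔH_rxn = (+57.8) + (-194.6) = -136.8 kcal/mol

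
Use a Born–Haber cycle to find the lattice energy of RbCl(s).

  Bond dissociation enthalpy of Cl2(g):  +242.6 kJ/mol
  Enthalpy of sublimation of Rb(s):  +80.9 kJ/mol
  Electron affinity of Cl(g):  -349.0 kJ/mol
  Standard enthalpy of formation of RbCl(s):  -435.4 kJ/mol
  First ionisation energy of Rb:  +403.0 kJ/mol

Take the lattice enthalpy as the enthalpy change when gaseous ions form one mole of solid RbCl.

U = -691.6 kJ/mol

ΔHf° = 1·ΔHsub + 1·(ΣIE) + 1/2·D(Cl2) + 1·EA + U
-435.4 = 1·(+80.9) + 1·(+403.0) + 1/2·(+242.6) + 1·(-349.0) + U
U = -435.4 − (+256.2) = -691.6 kJ/mol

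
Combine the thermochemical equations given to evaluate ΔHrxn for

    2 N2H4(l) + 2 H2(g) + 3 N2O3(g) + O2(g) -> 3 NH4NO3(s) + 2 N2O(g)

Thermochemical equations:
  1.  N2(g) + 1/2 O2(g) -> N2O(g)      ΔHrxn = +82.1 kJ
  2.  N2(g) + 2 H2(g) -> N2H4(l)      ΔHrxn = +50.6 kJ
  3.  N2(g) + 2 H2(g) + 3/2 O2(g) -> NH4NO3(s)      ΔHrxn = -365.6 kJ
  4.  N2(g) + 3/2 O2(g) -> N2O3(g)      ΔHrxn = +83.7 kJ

ΔHrxn = -1284.9 kJ

eq. 1 × 2: (2)·(+82.1) = +164.2 kJ
eq. 2 reversed and × 2: (-2)·(+50.6) = -101.2 kJ
eq. 3 × 3: (3)·(-365.6) = -1096.8 kJ
eq. 4 reversed and × 3: (-3)·(+83.7) = -251.1 kJ
By Hess's law, ΔHrxn = (2)·(+82.1) + (-2)·(+50.6) + (3)·(-365.6) + (-3)·(+83.7) = -1284.9 kJ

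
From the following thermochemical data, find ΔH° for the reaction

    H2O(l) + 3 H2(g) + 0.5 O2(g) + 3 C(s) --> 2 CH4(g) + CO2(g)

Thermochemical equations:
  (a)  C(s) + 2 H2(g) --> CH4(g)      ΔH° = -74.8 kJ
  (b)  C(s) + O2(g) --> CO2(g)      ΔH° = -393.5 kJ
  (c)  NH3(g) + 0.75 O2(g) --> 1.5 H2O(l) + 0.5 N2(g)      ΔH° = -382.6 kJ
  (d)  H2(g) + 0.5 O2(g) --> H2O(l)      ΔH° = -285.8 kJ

ΔH° = -257.3 kJ

(a) × 2 (scale by 2 for the 2 CH4(g)): (2)·(-74.8) = -149.6 kJ
(b) as written (CO2(g) already on the product side): -393.5 kJ
(c): not needed (N2(g) appears nowhere else).
(d) reversed: +285.8 kJ
Combining the equations, ΔH° = (-149.6) + (-393.5) + (+285.8) = -257.3 kJ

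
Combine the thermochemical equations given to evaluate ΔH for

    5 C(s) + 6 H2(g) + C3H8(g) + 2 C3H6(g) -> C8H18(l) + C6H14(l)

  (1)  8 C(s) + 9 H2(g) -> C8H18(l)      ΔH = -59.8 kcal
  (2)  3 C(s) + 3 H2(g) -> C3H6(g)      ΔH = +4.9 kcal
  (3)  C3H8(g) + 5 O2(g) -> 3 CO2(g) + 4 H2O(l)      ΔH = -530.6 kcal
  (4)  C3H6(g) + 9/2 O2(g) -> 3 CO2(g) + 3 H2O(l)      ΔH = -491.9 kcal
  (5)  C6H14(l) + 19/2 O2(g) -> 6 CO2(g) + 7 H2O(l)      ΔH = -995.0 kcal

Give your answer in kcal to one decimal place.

(1) as written (C8H18(l) already on the product side): -59.8 kcal
(2) reversed: -4.9 kcal
(3) as written (C3H8(g) already on the reactant side): -530.6 kcal
(4) as written: -491.9 kcal
(5) reversed (C6H14(l) must end up as a product): +995.0 kcal
Combining the equations, ΔH = (-59.8) + (-4.9) + (-530.6) + (-491.9) + (+995.0) = -92.2 kcal

ΔH = -92.2 kcal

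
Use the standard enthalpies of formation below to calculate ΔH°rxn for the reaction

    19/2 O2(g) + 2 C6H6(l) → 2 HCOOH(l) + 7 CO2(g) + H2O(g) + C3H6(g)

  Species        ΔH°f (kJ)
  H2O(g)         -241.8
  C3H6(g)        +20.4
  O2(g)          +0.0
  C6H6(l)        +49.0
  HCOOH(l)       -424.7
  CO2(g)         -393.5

ΔH°rxn = Σ nΔHf°(products) − Σ nΔHf°(reactants).
Products: 2·(-424.7) + 7·(-393.5) + 1·(-241.8) + 1·(+20.4) = -3825.3
Reactants: 19/2·(+0.0) + 2·(+49.0) = +98.0
ΔH°rxn = (-3825.3) − (+98.0) = -3923.3 kJ

ΔH°rxn = -3923.3 kJ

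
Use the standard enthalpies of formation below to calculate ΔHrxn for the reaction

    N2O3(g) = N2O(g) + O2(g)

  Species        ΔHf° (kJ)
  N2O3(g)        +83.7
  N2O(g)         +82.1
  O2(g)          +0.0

ΔHrxn = -1.6 kJ

Products: 1·(+82.1) + 1·(+0.0) = +82.1
Reactants: 1·(+83.7) = +83.7
ΔHrxn = (+82.1) − (+83.7) = -1.6 kJ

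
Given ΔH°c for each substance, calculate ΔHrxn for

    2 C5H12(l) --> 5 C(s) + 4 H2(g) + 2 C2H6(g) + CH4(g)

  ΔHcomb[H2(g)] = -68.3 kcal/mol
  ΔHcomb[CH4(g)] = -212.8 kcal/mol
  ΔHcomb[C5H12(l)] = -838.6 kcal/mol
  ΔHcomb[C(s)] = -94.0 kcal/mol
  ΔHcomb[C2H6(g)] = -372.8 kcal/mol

ΔHrxn = 24.4 kcal/mol

Using ΔH = Σ nΔHc°(reactants) − Σ nΔHc°(products):
= [2·(-838.6)] − [5·(-94.0) + 4·(-68.3) + 2·(-372.8) + 1·(-212.8)]
= 24.4 kcal/mol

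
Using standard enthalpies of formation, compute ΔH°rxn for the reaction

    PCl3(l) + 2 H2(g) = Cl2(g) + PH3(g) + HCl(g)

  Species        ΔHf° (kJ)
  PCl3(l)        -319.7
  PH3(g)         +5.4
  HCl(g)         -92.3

Products: 1·(+0.0) + 1·(+5.4) + 1·(-92.3) = -86.9
Reactants: 1·(-319.7) + 2·(+0.0) = -319.7
ΔH°rxn = (-86.9) − (-319.7) = 232.8 kJ

ΔH°rxn = 232.8 kJ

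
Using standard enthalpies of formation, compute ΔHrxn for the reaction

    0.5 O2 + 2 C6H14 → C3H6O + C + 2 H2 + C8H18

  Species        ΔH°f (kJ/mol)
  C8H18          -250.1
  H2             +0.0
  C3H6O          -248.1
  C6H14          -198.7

Products: 1·(-248.1) + 1·(+0.0) + 2·(+0.0) + 1·(-250.1) = -498.2
Reactants: 1/2·(+0.0) + 2·(-198.7) = -397.4
ΔHrxn = (-498.2) − (-397.4) = -100.8 kJ/mol

ΔHrxn = -100.8 kJ/mol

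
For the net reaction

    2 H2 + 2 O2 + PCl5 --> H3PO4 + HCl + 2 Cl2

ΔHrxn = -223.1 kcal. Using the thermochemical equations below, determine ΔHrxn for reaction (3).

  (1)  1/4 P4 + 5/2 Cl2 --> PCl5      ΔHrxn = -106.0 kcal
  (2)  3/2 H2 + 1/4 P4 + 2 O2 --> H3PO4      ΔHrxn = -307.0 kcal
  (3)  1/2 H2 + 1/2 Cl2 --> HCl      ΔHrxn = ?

(1) reversed: +106.0 kcal
(2) as written: -307.0 kcal
(3) as written: contributes x
-223.1 = (+106.0) + (-307.0) + x
x = (-223.1 − (-201.0)) / (1) = -22.1 kcal

ΔHrxn = -22.1 kcal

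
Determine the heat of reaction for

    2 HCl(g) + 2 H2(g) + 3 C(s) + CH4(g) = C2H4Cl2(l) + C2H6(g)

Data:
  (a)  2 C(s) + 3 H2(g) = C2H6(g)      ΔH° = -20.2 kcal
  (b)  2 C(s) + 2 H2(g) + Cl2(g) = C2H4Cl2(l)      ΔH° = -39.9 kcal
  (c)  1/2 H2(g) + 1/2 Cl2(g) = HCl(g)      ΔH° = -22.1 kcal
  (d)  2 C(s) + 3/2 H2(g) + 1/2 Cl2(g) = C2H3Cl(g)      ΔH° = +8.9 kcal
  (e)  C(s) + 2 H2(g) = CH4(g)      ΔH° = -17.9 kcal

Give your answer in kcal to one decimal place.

(a) as written: -20.2 kcal
(b) as written: -39.9 kcal
(c) reversed and × 2: (-2)·(-22.1) = +44.2 kcal
(d): not needed.
(e) reversed: +17.9 kcal
Combining the equations, ΔH° = (1)·(-20.2) + (1)·(-39.9) + (-2)·(-22.1) + (-1)·(-17.9) = 2.0 kcal

ΔH° = 2.0 kcal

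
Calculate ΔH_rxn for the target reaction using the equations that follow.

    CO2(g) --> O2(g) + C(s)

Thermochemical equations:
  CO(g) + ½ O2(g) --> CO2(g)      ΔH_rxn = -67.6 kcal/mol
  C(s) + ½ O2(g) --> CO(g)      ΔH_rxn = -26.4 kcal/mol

equation 1 reversed (CO2(g) must end up as a reactant): +67.6 kcal/mol
equation 2 reversed (reverse to put C(s) on the product side): +26.4 kcal/mol
Combining the equations, ΔH_rxn = (-1)·(-67.6) + (-1)·(-26.4) = 94.0 kcal/mol

ΔH_rxn = 94.0 kcal/mol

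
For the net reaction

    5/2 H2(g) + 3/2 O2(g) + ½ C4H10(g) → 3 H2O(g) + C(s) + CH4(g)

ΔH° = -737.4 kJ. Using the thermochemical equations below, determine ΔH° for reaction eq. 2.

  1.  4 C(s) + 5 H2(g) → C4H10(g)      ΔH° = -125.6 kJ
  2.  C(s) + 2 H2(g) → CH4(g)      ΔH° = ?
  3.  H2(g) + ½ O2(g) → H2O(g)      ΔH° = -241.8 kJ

ΔH° = -74.8 kJ

eq. 1 reversed and × 1/2: (-1/2)·(-125.6) = +62.8 kJ
eq. 2 as written: contributes x
eq. 3 × 3: (3)·(-241.8) = -725.4 kJ
-737.4 = (+62.8) + (-725.4) + x
x = (-737.4 − (-662.6)) / (1) = -74.8 kJ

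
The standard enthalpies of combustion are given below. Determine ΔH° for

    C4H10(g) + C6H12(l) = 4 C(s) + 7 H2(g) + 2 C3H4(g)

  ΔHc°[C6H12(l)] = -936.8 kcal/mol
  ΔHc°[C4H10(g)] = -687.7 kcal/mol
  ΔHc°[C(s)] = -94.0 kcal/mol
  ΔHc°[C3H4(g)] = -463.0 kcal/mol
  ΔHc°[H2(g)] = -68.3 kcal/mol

ΔH° = 155.6 kcal/mol

Using ΔH = Σ nΔHc°(reactants) − Σ nΔHc°(products):
= [1·(-687.7) + 1·(-936.8)] − [4·(-94.0) + 7·(-68.3) + 2·(-463.0)]
= 155.6 kcal/mol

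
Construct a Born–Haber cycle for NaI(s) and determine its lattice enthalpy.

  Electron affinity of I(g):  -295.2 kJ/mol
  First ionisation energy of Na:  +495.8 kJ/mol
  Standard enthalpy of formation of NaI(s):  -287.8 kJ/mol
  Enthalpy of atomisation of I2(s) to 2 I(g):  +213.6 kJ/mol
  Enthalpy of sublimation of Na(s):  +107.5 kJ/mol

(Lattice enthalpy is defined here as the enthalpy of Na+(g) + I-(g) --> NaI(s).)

ΔHf° = 1·ΔHsub + 1·(ΣIE) + 1/2·D(I2) + 1·EA + U
-287.8 = 1·(+107.5) + 1·(+495.8) + 1/2·(+213.6) + 1·(-295.2) + U
U = -287.8 − (+414.9) = -702.7 kJ/mol

U = -702.7 kJ/mol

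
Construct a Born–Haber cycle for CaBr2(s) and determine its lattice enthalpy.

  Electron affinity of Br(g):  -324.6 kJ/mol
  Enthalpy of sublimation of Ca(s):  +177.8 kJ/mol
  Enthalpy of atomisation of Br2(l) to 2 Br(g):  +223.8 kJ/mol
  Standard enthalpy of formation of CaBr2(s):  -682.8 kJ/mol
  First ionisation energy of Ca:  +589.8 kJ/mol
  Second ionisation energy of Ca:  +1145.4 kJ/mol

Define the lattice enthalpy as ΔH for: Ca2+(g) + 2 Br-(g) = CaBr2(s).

U = -2170.4 kJ/mol

ΔHf° = 1·ΔHsub + 1·(ΣIE) + 1·D(Br2) + 2·EA + U
-682.8 = 1·(+177.8) + 1·(+1735.2) + 1·(+223.8) + 2·(-324.6) + U
U = -682.8 − (+1487.6) = -2170.4 kJ/mol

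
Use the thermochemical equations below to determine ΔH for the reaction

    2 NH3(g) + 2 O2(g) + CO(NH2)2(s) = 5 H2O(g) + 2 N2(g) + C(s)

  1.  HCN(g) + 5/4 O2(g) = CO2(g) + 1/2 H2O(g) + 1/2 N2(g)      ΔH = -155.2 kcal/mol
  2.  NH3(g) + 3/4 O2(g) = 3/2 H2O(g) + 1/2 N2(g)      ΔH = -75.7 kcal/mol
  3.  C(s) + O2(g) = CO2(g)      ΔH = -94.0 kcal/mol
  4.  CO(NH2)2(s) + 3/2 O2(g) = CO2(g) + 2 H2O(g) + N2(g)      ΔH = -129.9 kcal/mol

ΔH = -187.3 kcal/mol

eq. 1: not needed.
eq. 2 × 2: (2)·(-75.7) = -151.4 kcal/mol
eq. 3 reversed: +94.0 kcal/mol
eq. 4 as written: -129.9 kcal/mol
ΔH = (-151.4) + (+94.0) + (-129.9) = -187.3 kcal/mol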